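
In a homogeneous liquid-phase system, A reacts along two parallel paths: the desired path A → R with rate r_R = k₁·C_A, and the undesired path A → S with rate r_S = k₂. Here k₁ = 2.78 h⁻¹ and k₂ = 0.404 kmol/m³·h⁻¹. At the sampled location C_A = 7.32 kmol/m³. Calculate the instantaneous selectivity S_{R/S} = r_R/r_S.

S_{R/S} = r_R/r_S = (k₁·C_A)/(k₂) = (k₁/k₂)·C_A.
= (2.78×7.320) / (0.404) = 20.35/0.4040 = 50.4.
Since the desired path is higher order in A, keeping C_A high (PFR or concentrated feed) favours R.

50.4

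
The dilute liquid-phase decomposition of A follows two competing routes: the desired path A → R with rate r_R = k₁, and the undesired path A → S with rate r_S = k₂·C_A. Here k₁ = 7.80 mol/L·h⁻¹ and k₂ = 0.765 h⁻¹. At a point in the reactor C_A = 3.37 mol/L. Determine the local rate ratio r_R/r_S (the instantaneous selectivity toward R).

3.03

S_{R/S} = r_R/r_S = (k₁)/(k₂·C_A) = (k₁/k₂)·C_A⁻¹.
= (7.80) / (0.765×3.370) = 7.800/2.578 = 3.03.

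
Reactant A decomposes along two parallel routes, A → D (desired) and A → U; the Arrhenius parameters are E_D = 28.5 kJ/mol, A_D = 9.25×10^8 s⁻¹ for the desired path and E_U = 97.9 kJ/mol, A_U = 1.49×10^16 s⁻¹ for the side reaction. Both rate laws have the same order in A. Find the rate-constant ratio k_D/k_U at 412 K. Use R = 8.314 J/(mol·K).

k_D/k_U = (A_D/A_U)·exp[−(E_D−E_U)/(RT)] = (A_D/A_U)·exp[(E_U−E_D)/(RT)].
(E_U−E_D)/(RT) = (97.9−28.5)×10³/(8.314×412) = 69400/3425 = 20.26.
k_D/k_U = (9.25×10^8/1.49×10^16)·exp(20.26) = 6.208×10^-8 × 6.296×10^8 = 39.1.
Since E_D < E_U, lowering the temperature improves selectivity toward D.

39.1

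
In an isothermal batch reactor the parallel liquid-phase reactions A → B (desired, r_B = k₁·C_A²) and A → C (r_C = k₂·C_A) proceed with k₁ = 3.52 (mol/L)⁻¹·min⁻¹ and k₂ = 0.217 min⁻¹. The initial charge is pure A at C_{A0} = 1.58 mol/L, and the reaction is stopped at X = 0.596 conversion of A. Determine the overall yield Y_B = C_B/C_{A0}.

C_A = C_{A0}(1−X) = 0.6383 mol/L.
Along a PFR/batch, dC_C/dC_A = −r_C/(r_B+r_C) = −k₂/(k₂+k₁·C_A).
Integrating from C_{A0} to C_A: C_C = (0.217/3.52)·ln[(0.217+3.52·1.58)/(0.217+3.52·0.638)] = 0.06165·ln(5.779/2.464) = 0.05255 mol/L.
Then C_B = (C_{A0}−C_A) − C_C = 0.9417 − 0.05255 = 0.8891 mol/L.
Y_B = C_B/C_{A0} = 0.8891/1.58 = 0.563.

0.563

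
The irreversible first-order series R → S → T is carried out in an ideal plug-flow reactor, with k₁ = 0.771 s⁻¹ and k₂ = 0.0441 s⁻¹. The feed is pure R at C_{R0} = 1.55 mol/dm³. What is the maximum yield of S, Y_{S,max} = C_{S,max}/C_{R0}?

0.841

Evaluating C_S at τ_opt = ln(k₂/k₁)/(k₂−k₁) gives C_{S,max}/C_{R0} = (k₁/k₂)^[k₂/(k₂−k₁)].
= (0.771/0.0441)^(0.0441/(0.0441−0.771)) = (17.48)^(-0.06067) = 0.8406.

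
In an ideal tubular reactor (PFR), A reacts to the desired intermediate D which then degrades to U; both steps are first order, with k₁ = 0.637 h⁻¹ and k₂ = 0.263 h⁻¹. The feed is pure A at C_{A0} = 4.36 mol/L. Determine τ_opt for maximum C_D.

For first-order series the maximum of C_D occurs at τ_opt = ln(k₂/k₁)/(k₂−k₁).
= ln(0.263/0.637)/(0.263−0.637) = ln(0.4129)/-0.3740 = -0.8846/-0.3740 = 2.37 h.

2.37 h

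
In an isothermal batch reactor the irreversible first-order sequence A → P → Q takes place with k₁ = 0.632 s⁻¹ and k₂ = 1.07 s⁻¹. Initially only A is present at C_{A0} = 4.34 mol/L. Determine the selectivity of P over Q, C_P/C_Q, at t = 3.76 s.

0.135

For first-order series with pure A initially, C_P(t) = k₁C_{A0}/(k₂−k₁)·(e^(−k₁t) − e^(−k₂t)).
e^(−k₁t) = e^(−0.632×3.76) = e^(−2.376) = 0.09289; e^(−k₂t) = e^(−4.023) = 0.01790.
C_P = 0.632×4.34/(1.07−0.632) × (0.09289−0.01790) = 6.262×0.07500 = 0.4696 mol/L.
C_A = C_{A0}e^(−k₁t) = 0.4032 mol/L, so C_Q = C_{A0}−C_A−C_P = 3.467 mol/L; C_P/C_Q = 0.135.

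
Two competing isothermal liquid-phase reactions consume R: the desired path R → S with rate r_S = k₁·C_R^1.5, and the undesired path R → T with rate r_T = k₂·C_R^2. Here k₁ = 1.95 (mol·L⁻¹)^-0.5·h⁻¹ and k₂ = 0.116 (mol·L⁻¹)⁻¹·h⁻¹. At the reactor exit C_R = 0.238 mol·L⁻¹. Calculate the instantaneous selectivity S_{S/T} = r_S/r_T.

34.5

S_{S/T} = r_S/r_T = (k₁·C_R^1.5)/(k₂·C_R^2) = (k₁/k₂)·C_R^-0.5.
= (1.95×0.2380^1.5) / (0.116×0.2380^2) = 0.2264/0.006571 = 34.5.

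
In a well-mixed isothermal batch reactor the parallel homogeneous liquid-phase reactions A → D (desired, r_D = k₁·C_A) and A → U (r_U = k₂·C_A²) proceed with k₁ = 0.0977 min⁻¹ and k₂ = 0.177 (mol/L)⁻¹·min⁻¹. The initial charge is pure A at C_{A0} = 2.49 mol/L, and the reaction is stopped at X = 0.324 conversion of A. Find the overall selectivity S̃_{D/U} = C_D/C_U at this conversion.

C_A = C_{A0}(1−X) = 1.683 mol/L.
Along a PFR/batch, dC_D/dC_A = −r_D/(r_D+r_U) = −k₁/(k₁+k₂·C_A).
Integrating from C_{A0} to C_A: C_D = (0.0977/0.177)·ln[(0.0977+0.177·2.49)/(0.0977+0.177·1.68)] = 0.5520·ln(0.5384/0.3956) = 0.1701 mol/L.
C_U = (C_{A0}−C_A)−C_D = 0.6367 mol/L; S̃_{D/U} = 0.1701/0.6367 = 0.267.

0.267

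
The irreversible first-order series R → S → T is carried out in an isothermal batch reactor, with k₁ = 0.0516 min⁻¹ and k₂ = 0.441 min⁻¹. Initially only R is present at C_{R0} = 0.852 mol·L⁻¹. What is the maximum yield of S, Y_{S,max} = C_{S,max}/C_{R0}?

For a first-order series the maximum intermediate yield is C_{S,max}/C_{R0} = (k₁/k₂)^[k₂/(k₂−k₁)].
= (0.0516/0.441)^(0.441/(0.441−0.0516)) = (0.1170)^(1.133) = 0.08805.

0.0881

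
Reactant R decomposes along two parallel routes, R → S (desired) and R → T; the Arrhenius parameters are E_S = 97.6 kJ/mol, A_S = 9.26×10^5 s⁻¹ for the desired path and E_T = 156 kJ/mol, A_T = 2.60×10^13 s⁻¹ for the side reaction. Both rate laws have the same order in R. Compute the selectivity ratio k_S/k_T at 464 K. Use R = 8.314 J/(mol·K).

0.134

k_S/k_T = (A_S/A_T)·exp[−(E_S−E_T)/(RT)] = (A_S/A_T)·exp[(E_T−E_S)/(RT)].
(E_T−E_S)/(RT) = (156−97.6)×10³/(8.314×464) = 58400/3858 = 15.14.
k_S/k_T = (9.26×10^5/2.60×10^13)·exp(15.14) = 3.562×10^-8 × 3.755×10^6 = 0.134.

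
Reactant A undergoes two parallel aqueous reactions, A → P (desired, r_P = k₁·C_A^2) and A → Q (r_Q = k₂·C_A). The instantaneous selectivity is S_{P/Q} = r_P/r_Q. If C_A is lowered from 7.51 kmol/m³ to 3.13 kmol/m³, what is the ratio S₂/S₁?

0.417

S_{P/Q} = (k₁/k₂)·C_A, so S₂/S₁ = (C_{A,2}/C_{A,1}).
= 3.13/7.51 = 0.417.
Selectivity toward P falls as C_A falls — high-concentration operation is favoured.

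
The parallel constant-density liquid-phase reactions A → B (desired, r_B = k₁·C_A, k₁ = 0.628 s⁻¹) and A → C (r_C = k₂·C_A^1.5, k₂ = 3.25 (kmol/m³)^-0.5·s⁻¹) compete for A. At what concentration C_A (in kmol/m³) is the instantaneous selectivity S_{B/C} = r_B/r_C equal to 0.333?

0.337 kmol/m³

S_{B/C} = (k₁/k₂)·C_A^-0.5 ⇒ C_A = (S·k₂/k₁)^(-2).
= (0.333×3.25/0.628)^(-2) = (1.723)^(-2) = 0.337 kmol/m³.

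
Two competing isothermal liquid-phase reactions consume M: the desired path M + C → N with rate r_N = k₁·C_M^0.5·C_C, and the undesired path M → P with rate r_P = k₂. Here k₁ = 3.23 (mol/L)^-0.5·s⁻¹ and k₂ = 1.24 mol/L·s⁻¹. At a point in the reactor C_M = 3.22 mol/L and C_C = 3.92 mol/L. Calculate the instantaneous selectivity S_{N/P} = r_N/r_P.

S_{N/P} = r_N/r_P = (k₁·C_M^0.5·C_C)/(k₂) = (k₁/k₂)·C_M^0.5·C_C.
= (3.23×3.220^0.5×3.920) / (1.24) = 22.72/1.240 = 18.3.

18.3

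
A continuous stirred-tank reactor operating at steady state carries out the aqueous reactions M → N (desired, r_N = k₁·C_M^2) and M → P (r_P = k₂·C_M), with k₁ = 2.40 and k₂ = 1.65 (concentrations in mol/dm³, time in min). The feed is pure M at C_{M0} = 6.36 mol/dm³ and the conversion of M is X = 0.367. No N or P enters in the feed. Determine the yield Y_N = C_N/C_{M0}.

Exit C_M = C_{M0}(1−X) = 6.36×0.633 = 4.026 mol/dm³.
Rates in a CSTR are evaluated at the outlet concentration: r_N = 2.40×4.026^2 = 38.90, r_P = 1.65×4.026 = 6.643.
Fraction of consumed M going to N: r_N/(r_N+r_P) = 0.8541.
C_N = 0.8541·C_{M0}·X = 0.8541×6.36×0.367 = 1.99 mol/dm³; Y_N = C_N/C_{M0} = 0.313.

0.313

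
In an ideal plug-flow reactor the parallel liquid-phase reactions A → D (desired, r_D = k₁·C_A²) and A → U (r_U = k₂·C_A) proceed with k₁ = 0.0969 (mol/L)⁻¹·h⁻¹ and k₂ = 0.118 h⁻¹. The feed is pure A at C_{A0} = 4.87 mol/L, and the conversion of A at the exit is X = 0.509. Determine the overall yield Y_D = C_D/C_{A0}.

0.378

C_A = C_{A0}(1−X) = 2.391 mol/L.
Along a PFR/batch, dC_U/dC_A = −r_U/(r_D+r_U) = −k₂/(k₂+k₁·C_A).
Integrating from C_{A0} to C_A: C_U = (0.118/0.0969)·ln[(0.118+0.0969·4.87)/(0.118+0.0969·2.39)] = 1.218·ln(0.5899/0.3497) = 0.6367 mol/L.
Then C_D = (C_{A0}−C_A) − C_U = 2.479 − 0.6367 = 1.842 mol/L.
Y_D = C_D/C_{A0} = 1.842/4.87 = 0.378.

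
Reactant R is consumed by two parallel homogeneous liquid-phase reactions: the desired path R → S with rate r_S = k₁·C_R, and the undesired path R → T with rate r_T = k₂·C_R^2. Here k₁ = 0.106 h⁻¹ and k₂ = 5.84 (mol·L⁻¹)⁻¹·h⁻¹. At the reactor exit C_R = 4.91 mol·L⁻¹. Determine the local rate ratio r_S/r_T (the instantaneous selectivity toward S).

S_{S/T} = r_S/r_T = (k₁·C_R)/(k₂·C_R^2) = (k₁/k₂)·C_R⁻¹.
= (0.106×4.910) / (5.84×4.910^2) = 0.5205/140.8 = 0.00370.
The undesired path is higher order in R, so low C_R (CSTR or dilute feed) favours S.

0.00370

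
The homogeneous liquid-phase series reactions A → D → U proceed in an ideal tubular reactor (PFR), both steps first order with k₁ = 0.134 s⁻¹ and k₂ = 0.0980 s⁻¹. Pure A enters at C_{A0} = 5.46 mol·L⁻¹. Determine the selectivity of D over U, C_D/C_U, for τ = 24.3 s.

0.264

Solving the coupled first-order balances gives C_D(τ) = [k₁/(k₂−k₁)]·C_{A0}·(e^(−k₁τ) − e^(−k₂τ)).
e^(−k₁τ) = e^(−0.134×24.3) = e^(−3.256) = 0.03853; e^(−k₂τ) = e^(−2.381) = 0.09242.
C_D = 0.134×5.46/(0.0980−0.134) × (0.03853−0.09242) = (-20.32)×(-0.05389) = 1.095 mol·L⁻¹.
C_A = C_{A0}e^(−k₁τ) = 0.2104 mol·L⁻¹, so C_U = C_{A0}−C_A−C_D = 4.154 mol·L⁻¹; C_D/C_U = 0.264.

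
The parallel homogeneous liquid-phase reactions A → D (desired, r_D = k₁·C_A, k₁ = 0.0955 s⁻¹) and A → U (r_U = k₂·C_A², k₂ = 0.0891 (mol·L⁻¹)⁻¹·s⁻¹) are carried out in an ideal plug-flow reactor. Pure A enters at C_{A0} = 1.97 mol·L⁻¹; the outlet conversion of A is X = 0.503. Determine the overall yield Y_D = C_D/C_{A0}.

C_A = C_{A0}(1−X) = 0.9791 mol·L⁻¹.
Along a PFR/batch, dC_D/dC_A = −r_D/(r_D+r_U) = −k₁/(k₁+k₂·C_A).
Integrating from C_{A0} to C_A: C_D = (0.0955/0.0891)·ln[(0.0955+0.0891·1.97)/(0.0955+0.0891·0.979)] = 1.072·ln(0.2710/0.1827) = 0.4225 mol·L⁻¹.
Y_D = C_D/C_{A0} = 0.4225/1.97 = 0.214.

0.214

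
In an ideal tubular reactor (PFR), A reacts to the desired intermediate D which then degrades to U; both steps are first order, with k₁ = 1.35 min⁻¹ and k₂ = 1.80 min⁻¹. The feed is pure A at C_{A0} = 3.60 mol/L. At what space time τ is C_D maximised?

The intermediate peaks when r₁ = r₂, i.e. k₁e^(−k₁τ) = k₂e^(−k₂τ), giving τ_opt = ln(k₂/k₁)/(k₂−k₁).
= ln(1.80/1.35)/(1.80−1.35) = ln(1.333)/0.4500 = 0.2877/0.4500 = 0.639 min.

0.639 min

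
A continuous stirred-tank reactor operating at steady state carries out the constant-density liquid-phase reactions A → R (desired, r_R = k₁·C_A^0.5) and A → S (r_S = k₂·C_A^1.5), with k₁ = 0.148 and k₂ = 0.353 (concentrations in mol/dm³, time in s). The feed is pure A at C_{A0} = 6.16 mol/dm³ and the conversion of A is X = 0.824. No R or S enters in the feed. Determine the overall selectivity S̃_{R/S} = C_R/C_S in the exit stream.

Exit C_A = C_{A0}(1−X) = 6.16×0.176 = 1.084 mol/dm³.
Rates in a CSTR are evaluated at the outlet concentration: r_R = 0.148×1.084^0.5 = 0.1541, r_S = 0.353×1.084^1.5 = 0.3985.
Overall selectivity = C_R/C_S = r_Rτ/(r_Sτ) = r_R/r_S = 0.387.

0.387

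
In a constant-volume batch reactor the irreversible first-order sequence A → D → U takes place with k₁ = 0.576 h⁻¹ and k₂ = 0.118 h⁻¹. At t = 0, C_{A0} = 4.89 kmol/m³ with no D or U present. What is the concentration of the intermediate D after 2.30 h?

3.05 kmol/m³

Solving the coupled first-order balances gives C_D(t) = [k₁/(k₂−k₁)]·C_{A0}·(e^(−k₁t) − e^(−k₂t)).
e^(−k₁t) = e^(−0.576×2.30) = e^(−1.325) = 0.2659; e^(−k₂t) = e^(−0.2714) = 0.7623.
C_D = 0.576×4.89/(0.118−0.576) × (0.2659−0.7623) = (-6.150)×(-0.4965) = 3.053 kmol/m³.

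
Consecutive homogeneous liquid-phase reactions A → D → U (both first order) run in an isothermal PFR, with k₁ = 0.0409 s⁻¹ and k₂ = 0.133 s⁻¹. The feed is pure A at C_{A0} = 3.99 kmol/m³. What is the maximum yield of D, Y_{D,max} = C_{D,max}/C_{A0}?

Evaluating C_D at τ_opt = ln(k₂/k₁)/(k₂−k₁) gives C_{D,max}/C_{A0} = (k₁/k₂)^[k₂/(k₂−k₁)].
= (0.0409/0.133)^(0.133/(0.133−0.0409)) = (0.3075)^(1.444) = 0.1822.

0.182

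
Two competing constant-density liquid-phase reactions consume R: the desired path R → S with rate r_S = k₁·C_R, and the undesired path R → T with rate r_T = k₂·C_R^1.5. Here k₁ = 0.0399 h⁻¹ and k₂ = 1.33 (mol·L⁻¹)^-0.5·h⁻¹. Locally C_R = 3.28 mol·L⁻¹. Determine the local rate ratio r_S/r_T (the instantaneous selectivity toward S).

0.0166

S_{S/T} = r_S/r_T = (k₁·C_R)/(k₂·C_R^1.5) = (k₁/k₂)·C_R^-0.5.
= (0.0399×3.280) / (1.33×3.280^1.5) = 0.1309/7.901 = 0.0166.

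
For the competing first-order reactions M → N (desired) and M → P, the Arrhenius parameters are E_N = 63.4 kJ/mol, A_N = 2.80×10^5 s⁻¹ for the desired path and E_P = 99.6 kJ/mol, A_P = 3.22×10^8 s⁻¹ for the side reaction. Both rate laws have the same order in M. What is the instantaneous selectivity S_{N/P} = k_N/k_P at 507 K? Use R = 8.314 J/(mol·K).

k_N/k_P = (A_N/A_P)·exp[−(E_N−E_P)/(RT)] = (A_N/A_P)·exp[(E_P−E_N)/(RT)].
(E_P−E_N)/(RT) = (99.6−63.4)×10³/(8.314×507) = 36200/4215 = 8.588.
k_N/k_P = (2.80×10^5/3.22×10^8)·exp(8.588) = 8.696×10^-4 × 5367 = 4.67.
Since E_N < E_P, lowering the temperature improves selectivity toward N.

4.67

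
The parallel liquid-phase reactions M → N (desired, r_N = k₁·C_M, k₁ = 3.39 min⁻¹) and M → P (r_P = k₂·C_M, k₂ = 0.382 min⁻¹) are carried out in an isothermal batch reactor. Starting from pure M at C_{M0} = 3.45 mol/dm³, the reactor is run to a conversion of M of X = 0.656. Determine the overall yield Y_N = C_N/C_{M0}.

0.590

C_M = C_{M0}(1−X) = 1.187 mol/dm³.
Both paths are first order in M, so the instantaneous fraction to N is constant: dC_N/d(−C_M) = k₁/(k₁+k₂) = 0.8987.
C_N = 0.8987·(C_{M0}−C_M) = 0.8987×2.263 = 2.03 mol/dm³.
Y_N = C_N/C_{M0} = 2.034/3.45 = 0.590.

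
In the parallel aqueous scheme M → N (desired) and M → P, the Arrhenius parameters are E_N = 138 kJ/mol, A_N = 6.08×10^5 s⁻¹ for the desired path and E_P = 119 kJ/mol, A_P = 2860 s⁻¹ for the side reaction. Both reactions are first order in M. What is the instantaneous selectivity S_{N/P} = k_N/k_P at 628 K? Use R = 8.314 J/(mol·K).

5.59

With equal orders, S_{N/P} = k_N/k_P = (A_N/A_P)·exp[(E_P−E_N)/(RT)].
(E_P−E_N)/(RT) = (119−138)×10³/(8.314×628) = -19000/5221 = -3.639.
k_N/k_P = (6.08×10^5/2860)·exp(-3.639) = 212.6 × 0.02628 = 5.59.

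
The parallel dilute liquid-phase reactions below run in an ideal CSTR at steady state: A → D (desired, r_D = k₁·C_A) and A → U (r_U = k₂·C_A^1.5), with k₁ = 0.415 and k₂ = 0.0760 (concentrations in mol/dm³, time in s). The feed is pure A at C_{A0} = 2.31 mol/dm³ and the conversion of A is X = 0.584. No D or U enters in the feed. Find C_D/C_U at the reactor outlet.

Exit C_A = C_{A0}(1−X) = 2.31×0.416 = 0.9610 mol/dm³.
In a CSTR the entire volume is at exit conditions, so r_D = 0.415×0.9610 = 0.3988 and r_U = 0.0760×0.9610^1.5 = 0.07159.
Overall selectivity = C_D/C_U = r_Dτ/(r_Uτ) = r_D/r_U = 5.57.

5.57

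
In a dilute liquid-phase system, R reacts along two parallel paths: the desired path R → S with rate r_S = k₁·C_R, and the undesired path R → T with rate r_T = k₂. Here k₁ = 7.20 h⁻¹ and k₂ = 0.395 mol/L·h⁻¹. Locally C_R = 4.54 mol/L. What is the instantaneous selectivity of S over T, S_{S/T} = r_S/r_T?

82.8

S_{S/T} = r_S/r_T = (k₁·C_R)/(k₂) = (k₁/k₂)·C_R.
= (7.20×4.540) / (0.395) = 32.69/0.3950 = 82.8.
Since the desired path is higher order in R, keeping C_R high (PFR or concentrated feed) favours S.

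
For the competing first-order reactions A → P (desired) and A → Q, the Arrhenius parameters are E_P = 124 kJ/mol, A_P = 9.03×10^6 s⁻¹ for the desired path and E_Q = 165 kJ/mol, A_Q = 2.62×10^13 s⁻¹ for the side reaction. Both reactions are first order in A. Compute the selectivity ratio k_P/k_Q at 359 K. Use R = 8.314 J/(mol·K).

0.319

With equal orders, S_{P/Q} = k_P/k_Q = (A_P/A_Q)·exp[(E_Q−E_P)/(RT)].
(E_Q−E_P)/(RT) = (165−124)×10³/(8.314×359) = 41000/2985 = 13.74.
k_P/k_Q = (9.03×10^6/2.62×10^13)·exp(13.74) = 3.447×10^-7 × 9.241×10^5 = 0.319.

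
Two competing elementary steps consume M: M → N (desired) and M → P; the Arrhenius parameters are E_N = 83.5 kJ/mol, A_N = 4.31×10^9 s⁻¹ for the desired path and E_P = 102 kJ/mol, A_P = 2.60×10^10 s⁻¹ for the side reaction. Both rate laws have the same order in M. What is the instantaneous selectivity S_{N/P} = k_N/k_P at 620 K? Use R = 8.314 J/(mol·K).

6.00

Since both paths have the same order in M, the concentration cancels and S_{N/P} = k_N/k_P = (A_N/A_P)·exp[(E_P−E_N)/(RT)].
(E_P−E_N)/(RT) = (102−83.5)×10³/(8.314×620) = 18500/5155 = 3.589.
k_N/k_P = (4.31×10^9/2.60×10^10)·exp(3.589) = 0.1658 × 36.20 = 6.00.
Since E_N < E_P, lowering the temperature improves selectivity toward N.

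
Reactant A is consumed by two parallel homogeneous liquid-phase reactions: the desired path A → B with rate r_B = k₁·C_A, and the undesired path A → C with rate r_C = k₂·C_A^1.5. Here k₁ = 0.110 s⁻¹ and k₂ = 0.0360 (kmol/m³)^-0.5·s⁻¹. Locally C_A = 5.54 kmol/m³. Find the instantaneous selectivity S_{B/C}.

S_{B/C} = r_B/r_C = (k₁·C_A)/(k₂·C_A^1.5) = (k₁/k₂)·C_A^-0.5.
= (0.110×5.540) / (0.0360×5.540^1.5) = 0.6094/0.4694 = 1.30.

1.30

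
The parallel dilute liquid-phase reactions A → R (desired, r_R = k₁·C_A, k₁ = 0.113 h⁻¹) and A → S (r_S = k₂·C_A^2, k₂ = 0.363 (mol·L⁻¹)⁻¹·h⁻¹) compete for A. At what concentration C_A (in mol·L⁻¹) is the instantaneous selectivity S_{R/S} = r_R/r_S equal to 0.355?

0.877 mol·L⁻¹

S_{R/S} = (k₁/k₂)·C_A⁻¹ ⇒ C_A = (S·k₂/k₁)^(-1).
= (0.355×0.363/0.113)^(-1) = (1.140)^(-1) = 0.877 mol·L⁻¹.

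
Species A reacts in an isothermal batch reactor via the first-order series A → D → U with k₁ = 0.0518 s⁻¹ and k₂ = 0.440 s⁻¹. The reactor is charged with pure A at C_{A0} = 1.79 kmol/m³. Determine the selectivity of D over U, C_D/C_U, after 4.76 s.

0.672

Solving the coupled first-order balances gives C_D(t) = [k₁/(k₂−k₁)]·C_{A0}·(e^(−k₁t) − e^(−k₂t)).
e^(−k₁t) = e^(−0.0518×4.76) = e^(−0.2466) = 0.7815; e^(−k₂t) = e^(−2.094) = 0.1231.
C_D = 0.0518×1.79/(0.440−0.0518) × (0.7815−0.1231) = 0.2389×0.6583 = 0.1572 kmol/m³.
C_A = C_{A0}e^(−k₁t) = 1.399 kmol/m³, so C_U = C_{A0}−C_A−C_D = 0.2339 kmol/m³; C_D/C_U = 0.672.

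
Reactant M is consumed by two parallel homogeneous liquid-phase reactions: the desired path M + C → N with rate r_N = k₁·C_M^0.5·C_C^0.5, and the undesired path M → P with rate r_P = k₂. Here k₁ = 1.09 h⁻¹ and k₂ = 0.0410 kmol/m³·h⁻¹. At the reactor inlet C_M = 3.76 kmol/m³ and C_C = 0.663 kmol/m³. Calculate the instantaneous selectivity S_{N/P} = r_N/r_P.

42.0

S_{N/P} = r_N/r_P = (k₁·C_M^0.5·C_C^0.5)/(k₂) = (k₁/k₂)·C_M^0.5·C_C^0.5.
= (1.09×3.760^0.5×0.6630^0.5) / (0.0410) = 1.721/0.04100 = 42.0.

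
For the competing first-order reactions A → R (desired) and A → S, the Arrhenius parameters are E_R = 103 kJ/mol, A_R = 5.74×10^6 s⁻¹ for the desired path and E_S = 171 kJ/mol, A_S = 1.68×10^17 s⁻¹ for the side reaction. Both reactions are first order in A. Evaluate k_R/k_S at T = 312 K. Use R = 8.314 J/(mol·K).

k_R/k_S = (A_R/A_S)·exp[−(E_R−E_S)/(RT)] = (A_R/A_S)·exp[(E_S−E_R)/(RT)].
(E_S−E_R)/(RT) = (171−103)×10³/(8.314×312) = 68000/2594 = 26.21.
k_R/k_S = (5.74×10^6/1.68×10^17)·exp(26.21) = 3.417×10^-11 × 2.426×10^11 = 8.29.

8.29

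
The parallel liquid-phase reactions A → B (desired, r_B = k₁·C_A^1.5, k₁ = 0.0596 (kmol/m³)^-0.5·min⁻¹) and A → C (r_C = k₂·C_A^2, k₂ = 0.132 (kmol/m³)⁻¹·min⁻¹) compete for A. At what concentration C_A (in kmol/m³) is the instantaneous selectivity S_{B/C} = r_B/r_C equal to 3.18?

S_{B/C} = (k₁/k₂)·C_A^-0.5 ⇒ C_A = (S·k₂/k₁)^(-2).
= (3.18×0.132/0.0596)^(-2) = (7.043)^(-2) = 0.0202 kmol/m³.

0.0202 kmol/m³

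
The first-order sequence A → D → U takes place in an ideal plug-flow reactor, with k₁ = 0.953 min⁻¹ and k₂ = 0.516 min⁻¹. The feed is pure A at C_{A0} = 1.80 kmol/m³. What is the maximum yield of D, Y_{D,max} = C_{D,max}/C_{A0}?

At the optimum, C_{D,max}/C_{A0} = (k₁/k₂)^[k₂/(k₂−k₁)].
= (0.953/0.516)^(0.516/(0.516−0.953)) = (1.847)^(-1.181) = 0.4846.

0.485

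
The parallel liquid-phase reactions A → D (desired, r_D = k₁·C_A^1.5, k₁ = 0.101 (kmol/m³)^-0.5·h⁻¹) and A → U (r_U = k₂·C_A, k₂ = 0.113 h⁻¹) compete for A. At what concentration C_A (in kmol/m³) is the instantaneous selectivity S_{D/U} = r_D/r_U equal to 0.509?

S_{D/U} = (k₁/k₂)·C_A^0.5 ⇒ C_A = (S·k₂/k₁)^(2).
= (0.509×0.113/0.101)^(2) = (0.5695)^(2) = 0.324 kmol/m³.

0.324 kmol/m³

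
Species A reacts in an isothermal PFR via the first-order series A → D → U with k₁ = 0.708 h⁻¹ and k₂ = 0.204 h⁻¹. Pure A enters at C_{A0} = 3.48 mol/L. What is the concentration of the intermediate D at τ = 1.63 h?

The intermediate concentration in a first-order A→B→C sequence is C_D = k₁C_{A0}(e^(−k₁τ) − e^(−k₂τ))/(k₂−k₁).
e^(−k₁τ) = e^(−0.708×1.63) = e^(−1.154) = 0.3154; e^(−k₂τ) = e^(−0.3325) = 0.7171.
C_D = 0.708×3.48/(0.204−0.708) × (0.3154−0.7171) = (-4.889)×(-0.4018) = 1.964 mol/L.

1.96 mol/L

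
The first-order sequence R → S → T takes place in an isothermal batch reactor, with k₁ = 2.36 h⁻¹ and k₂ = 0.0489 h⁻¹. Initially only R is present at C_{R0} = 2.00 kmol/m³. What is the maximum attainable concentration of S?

1.84 kmol/m³

At the optimum, C_{S,max}/C_{R0} = (k₁/k₂)^[k₂/(k₂−k₁)].
= (2.36/0.0489)^(0.0489/(0.0489−2.36)) = (48.26)^(-0.02116) = 0.9212.
C_{S,max} = 0.9212×2.00 = 1.84 kmol/m³.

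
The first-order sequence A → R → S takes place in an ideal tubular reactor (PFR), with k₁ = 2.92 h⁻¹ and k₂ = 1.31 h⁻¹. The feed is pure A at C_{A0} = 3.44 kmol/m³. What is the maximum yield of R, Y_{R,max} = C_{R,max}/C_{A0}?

At the optimum, C_{R,max}/C_{A0} = (k₁/k₂)^[k₂/(k₂−k₁)].
= (2.92/1.31)^(1.31/(1.31−2.92)) = (2.229)^(-0.8137) = 0.5209.

0.521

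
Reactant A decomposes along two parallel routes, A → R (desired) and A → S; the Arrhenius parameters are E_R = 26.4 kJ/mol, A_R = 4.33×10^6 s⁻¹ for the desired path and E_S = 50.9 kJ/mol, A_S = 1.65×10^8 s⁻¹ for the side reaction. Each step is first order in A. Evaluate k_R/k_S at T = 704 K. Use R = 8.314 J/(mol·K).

k_R/k_S = (A_R/A_S)·exp[−(E_R−E_S)/(RT)] = (A_R/A_S)·exp[(E_S−E_R)/(RT)].
(E_S−E_R)/(RT) = (50.9−26.4)×10³/(8.314×704) = 24500/5853 = 4.186.
k_R/k_S = (4.33×10^6/1.65×10^8)·exp(4.186) = 0.02624 × 65.75 = 1.73.
Since E_R < E_S, lowering the temperature improves selectivity toward R.

1.73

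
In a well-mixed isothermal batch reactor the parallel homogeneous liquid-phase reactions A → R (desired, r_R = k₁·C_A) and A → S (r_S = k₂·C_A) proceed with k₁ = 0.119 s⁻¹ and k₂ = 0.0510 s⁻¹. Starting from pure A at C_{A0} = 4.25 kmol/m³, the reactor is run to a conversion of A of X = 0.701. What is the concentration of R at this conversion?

C_A = C_{A0}(1−X) = 1.271 kmol/m³.
Both paths are first order in A, so the instantaneous fraction to R is constant: dC_R/d(−C_A) = k₁/(k₁+k₂) = 0.7000.
C_R = 0.7000·(C_{A0}−C_A) = 0.7000×2.979 = 2.09 kmol/m³.

2.09 kmol/m³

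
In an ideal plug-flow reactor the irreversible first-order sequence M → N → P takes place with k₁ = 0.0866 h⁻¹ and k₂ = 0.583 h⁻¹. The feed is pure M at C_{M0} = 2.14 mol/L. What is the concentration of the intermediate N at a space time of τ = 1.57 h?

0.176 mol/L

For first-order series with pure M initially, C_N(τ) = k₁C_{M0}/(k₂−k₁)·(e^(−k₁τ) − e^(−k₂τ)).
e^(−k₁τ) = e^(−0.0866×1.57) = e^(−0.1360) = 0.8729; e^(−k₂τ) = e^(−0.9153) = 0.4004.
C_N = 0.0866×2.14/(0.583−0.0866) × (0.8729−0.4004) = 0.3733×0.4725 = 0.1764 mol/L.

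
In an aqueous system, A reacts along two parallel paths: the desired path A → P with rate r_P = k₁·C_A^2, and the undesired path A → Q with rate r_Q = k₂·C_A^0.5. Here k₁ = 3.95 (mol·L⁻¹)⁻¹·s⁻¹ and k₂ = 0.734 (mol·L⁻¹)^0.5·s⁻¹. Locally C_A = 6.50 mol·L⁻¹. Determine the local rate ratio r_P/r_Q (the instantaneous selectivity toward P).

89.2

S_{P/Q} = r_P/r_Q = (k₁·C_A^2)/(k₂·C_A^0.5) = (k₁/k₂)·C_A^1.5.
= (3.95×6.500^2) / (0.734×6.500^0.5) = 166.9/1.871 = 89.2.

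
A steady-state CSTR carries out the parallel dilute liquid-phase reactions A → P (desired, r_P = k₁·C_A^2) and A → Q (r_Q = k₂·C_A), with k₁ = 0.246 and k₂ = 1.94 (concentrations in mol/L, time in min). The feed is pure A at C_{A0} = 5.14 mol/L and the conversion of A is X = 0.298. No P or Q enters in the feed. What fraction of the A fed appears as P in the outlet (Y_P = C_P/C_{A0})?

Exit C_A = C_{A0}(1−X) = 5.14×0.702 = 3.608 mol/L.
A CSTR operates uniformly at the exit composition, giving r_P = 3.203 and r_Q = 7.000 (each k·C_A^n at C_A = 3.608).
Fraction of consumed A going to P: r_P/(r_P+r_Q) = 0.3139.
C_P = 0.3139·C_{A0}·X = 0.3139×5.14×0.298 = 0.481 mol/L; Y_P = C_P/C_{A0} = 0.0935.

0.0935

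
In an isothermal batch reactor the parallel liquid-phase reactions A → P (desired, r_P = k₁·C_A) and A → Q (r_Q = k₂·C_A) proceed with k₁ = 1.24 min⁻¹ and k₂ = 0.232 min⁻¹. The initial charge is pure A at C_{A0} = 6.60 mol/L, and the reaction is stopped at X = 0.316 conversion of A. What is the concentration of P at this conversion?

1.76 mol/L

C_A = C_{A0}(1−X) = 4.514 mol/L.
Both paths are first order in A, so the instantaneous fraction to P is constant: dC_P/d(−C_A) = k₁/(k₁+k₂) = 0.8424.
C_P = 0.8424·(C_{A0}−C_A) = 0.8424×2.086 = 1.76 mol/L.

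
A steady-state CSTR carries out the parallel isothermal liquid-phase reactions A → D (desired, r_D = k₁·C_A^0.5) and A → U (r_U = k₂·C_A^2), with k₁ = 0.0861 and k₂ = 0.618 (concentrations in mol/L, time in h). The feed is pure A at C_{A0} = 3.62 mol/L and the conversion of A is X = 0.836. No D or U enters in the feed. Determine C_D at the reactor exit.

0.707 mol/L

Exit C_A = C_{A0}(1−X) = 3.62×0.164 = 0.5937 mol/L.
Rates in a CSTR are evaluated at the outlet concentration: r_D = 0.0861×0.5937^0.5 = 0.06634, r_U = 0.618×0.5937^2 = 0.2178.
Fraction of consumed A going to D: r_D/(r_D+r_U) = 0.2335.
C_D = 0.2335·C_{A0}·X = 0.2335×3.62×0.836 = 0.707 mol/L.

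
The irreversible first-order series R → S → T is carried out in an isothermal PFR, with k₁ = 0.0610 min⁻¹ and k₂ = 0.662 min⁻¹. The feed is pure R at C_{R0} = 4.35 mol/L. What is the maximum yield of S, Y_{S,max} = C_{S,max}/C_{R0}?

0.0723

For a first-order series the maximum intermediate yield is C_{S,max}/C_{R0} = (k₁/k₂)^[k₂/(k₂−k₁)].
= (0.0610/0.662)^(0.662/(0.662−0.0610)) = (0.09215)^(1.101) = 0.07234.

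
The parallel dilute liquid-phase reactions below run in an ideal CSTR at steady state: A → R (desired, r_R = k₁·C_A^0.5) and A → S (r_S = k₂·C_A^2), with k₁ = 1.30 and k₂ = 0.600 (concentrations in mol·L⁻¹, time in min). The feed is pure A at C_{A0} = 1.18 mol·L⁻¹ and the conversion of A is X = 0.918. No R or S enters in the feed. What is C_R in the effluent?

1.07 mol·L⁻¹

Exit C_A = C_{A0}(1−X) = 1.18×0.0820 = 0.09676 mol·L⁻¹.
A CSTR operates uniformly at the exit composition, giving r_R = 0.4044 and r_S = 0.005617 (each k·C_A^n at C_A = 0.09676).
Fraction of consumed A going to R: r_R/(r_R+r_S) = 0.9863.
C_R = 0.9863·C_{A0}·X = 0.9863×1.18×0.918 = 1.07 mol·L⁻¹.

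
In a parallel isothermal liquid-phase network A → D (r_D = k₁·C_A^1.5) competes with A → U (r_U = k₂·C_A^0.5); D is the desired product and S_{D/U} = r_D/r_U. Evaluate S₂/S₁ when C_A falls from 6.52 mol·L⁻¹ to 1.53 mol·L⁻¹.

S_{D/U} = (k₁/k₂)·C_A, so S₂/S₁ = (C_{A,2}/C_{A,1}).
= 1.53/6.52 = 0.235.
Selectivity toward D falls as C_A falls — high-concentration operation is favoured.

0.235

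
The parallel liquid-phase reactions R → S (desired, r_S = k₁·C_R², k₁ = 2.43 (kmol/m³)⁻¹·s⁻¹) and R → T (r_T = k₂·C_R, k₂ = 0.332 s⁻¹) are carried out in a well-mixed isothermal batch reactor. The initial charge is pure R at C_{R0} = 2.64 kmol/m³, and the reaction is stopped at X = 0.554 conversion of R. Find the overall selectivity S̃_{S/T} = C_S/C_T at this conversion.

13.3

C_R = C_{R0}(1−X) = 1.177 kmol/m³.
Along a PFR/batch, dC_T/dC_R = −r_T/(r_S+r_T) = −k₂/(k₂+k₁·C_R).
Integrating from C_{R0} to C_R: C_T = (0.332/2.43)·ln[(0.332+2.43·2.64)/(0.332+2.43·1.18)] = 0.1366·ln(6.747/3.193) = 0.1022 kmol/m³.
Then C_S = (C_{R0}−C_R) − C_T = 1.463 − 0.1022 = 1.360 kmol/m³.
S̃_{S/T} = C_S/C_T = 1.360/0.1022 = 13.3.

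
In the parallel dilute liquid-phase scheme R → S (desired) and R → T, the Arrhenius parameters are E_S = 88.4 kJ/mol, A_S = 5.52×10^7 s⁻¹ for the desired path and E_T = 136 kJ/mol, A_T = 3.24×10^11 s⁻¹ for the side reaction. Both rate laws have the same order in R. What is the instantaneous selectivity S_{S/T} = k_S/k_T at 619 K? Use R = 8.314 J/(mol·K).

1.77

Since both paths have the same order in R, the concentration cancels and S_{S/T} = k_S/k_T = (A_S/A_T)·exp[(E_T−E_S)/(RT)].
(E_T−E_S)/(RT) = (136−88.4)×10³/(8.314×619) = 47600/5146 = 9.249.
k_S/k_T = (5.52×10^7/3.24×10^11)·exp(9.249) = 1.704×10^-4 × 10397 = 1.77.
Since E_S < E_T, lowering the temperature improves selectivity toward S.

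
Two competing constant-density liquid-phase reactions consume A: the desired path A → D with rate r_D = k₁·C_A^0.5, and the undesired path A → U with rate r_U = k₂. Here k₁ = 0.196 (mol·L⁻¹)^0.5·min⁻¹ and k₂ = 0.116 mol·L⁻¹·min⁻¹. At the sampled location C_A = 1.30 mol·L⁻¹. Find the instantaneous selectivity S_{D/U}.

1.93

S_{D/U} = r_D/r_U = (k₁·C_A^0.5)/(k₂) = (k₁/k₂)·C_A^0.5.
= (0.196×1.300^0.5) / (0.116) = 0.2235/0.1160 = 1.93.
Since the desired path is higher order in A, keeping C_A high (PFR or concentrated feed) favours D.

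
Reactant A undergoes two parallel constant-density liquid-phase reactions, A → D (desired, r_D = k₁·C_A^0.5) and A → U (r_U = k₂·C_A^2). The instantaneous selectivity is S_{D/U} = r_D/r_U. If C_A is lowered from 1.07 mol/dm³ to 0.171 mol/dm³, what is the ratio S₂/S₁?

15.7

S_{D/U} = (k₁/k₂)·C_A^-1.5, so S₂/S₁ = (C_{A,2}/C_{A,1})^-1.5.
= (0.171/1.07)^(-1.5) = (0.1598)^(-1.5) = 15.7.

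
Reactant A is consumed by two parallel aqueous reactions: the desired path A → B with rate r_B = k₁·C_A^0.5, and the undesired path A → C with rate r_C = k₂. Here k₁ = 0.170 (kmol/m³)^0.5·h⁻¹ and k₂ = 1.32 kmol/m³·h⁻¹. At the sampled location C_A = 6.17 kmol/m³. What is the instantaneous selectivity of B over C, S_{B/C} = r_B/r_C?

0.320

S_{B/C} = r_B/r_C = (k₁·C_A^0.5)/(k₂) = (k₁/k₂)·C_A^0.5.
= (0.170×6.170^0.5) / (1.32) = 0.4223/1.320 = 0.320.
Since the desired path is higher order in A, keeping C_A high (PFR or concentrated feed) favours B.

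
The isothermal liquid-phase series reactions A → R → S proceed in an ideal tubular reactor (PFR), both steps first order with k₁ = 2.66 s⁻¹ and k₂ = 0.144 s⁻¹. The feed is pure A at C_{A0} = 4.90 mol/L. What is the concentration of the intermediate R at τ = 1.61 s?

The intermediate concentration in a first-order A→B→C sequence is C_R = k₁C_{A0}(e^(−k₁τ) − e^(−k₂τ))/(k₂−k₁).
e^(−k₁τ) = e^(−2.66×1.61) = e^(−4.283) = 0.01381; e^(−k₂τ) = e^(−0.2318) = 0.7931.
C_R = 2.66×4.90/(0.144−2.66) × (0.01381−0.7931) = (-5.180)×(-0.7793) = 4.037 mol/L.

4.04 mol/L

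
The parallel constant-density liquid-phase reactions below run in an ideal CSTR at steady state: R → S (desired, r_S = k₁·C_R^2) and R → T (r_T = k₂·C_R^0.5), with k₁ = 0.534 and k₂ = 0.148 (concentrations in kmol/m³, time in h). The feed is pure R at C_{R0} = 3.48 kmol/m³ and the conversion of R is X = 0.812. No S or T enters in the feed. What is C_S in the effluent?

Exit C_R = C_{R0}(1−X) = 3.48×0.188 = 0.6542 kmol/m³.
Rates in a CSTR are evaluated at the outlet concentration: r_S = 0.534×0.6542^2 = 0.2286, r_T = 0.148×0.6542^0.5 = 0.1197.
Fraction of consumed R going to S: r_S/(r_S+r_T) = 0.6563.
C_S = 0.6563·C_{R0}·X = 0.6563×3.48×0.812 = 1.85 kmol/m³.

1.85 kmol/m³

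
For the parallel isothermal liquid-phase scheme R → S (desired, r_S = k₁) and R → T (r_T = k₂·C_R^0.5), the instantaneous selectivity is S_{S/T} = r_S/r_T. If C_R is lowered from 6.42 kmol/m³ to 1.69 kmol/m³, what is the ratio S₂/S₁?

1.95

S_{S/T} = (k₁/k₂)·C_R^-0.5, so S₂/S₁ = (C_{R,2}/C_{R,1})^-0.5.
= (1.69/6.42)^(-0.5) = (0.2632)^(-0.5) = 1.95.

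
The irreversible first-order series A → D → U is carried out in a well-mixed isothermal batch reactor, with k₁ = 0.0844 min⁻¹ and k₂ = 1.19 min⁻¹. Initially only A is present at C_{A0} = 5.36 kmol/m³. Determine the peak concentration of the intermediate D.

0.311 kmol/m³

For a first-order series the maximum intermediate yield is C_{D,max}/C_{A0} = (k₁/k₂)^[k₂/(k₂−k₁)].
= (0.0844/1.19)^(1.19/(1.19−0.0844)) = (0.07092)^(1.076) = 0.05795.
C_{D,max} = 0.05795×5.36 = 0.311 kmol/m³.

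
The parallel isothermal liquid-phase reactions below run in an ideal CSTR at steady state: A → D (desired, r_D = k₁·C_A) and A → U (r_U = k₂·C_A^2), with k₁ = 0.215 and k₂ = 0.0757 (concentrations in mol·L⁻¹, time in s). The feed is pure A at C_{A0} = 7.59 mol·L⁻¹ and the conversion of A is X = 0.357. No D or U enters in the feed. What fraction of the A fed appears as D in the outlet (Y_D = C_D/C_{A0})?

0.131

Exit C_A = C_{A0}(1−X) = 7.59×0.643 = 4.880 mol·L⁻¹.
A CSTR operates uniformly at the exit composition, giving r_D = 1.049 and r_U = 1.803 (each k·C_A^n at C_A = 4.880).
Fraction of consumed A going to D: r_D/(r_D+r_U) = 0.3679.
C_D = 0.3679·C_{A0}·X = 0.3679×7.59×0.357 = 0.997 mol·L⁻¹; Y_D = C_D/C_{A0} = 0.131.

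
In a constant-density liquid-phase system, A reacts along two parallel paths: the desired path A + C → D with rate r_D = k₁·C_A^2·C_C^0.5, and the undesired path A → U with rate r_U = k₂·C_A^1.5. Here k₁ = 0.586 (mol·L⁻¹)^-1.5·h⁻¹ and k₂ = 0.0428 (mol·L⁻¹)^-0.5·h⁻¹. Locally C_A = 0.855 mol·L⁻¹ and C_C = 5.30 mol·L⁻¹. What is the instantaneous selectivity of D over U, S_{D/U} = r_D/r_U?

29.1

S_{D/U} = r_D/r_U = (k₁·C_A^2·C_C^0.5)/(k₂·C_A^1.5) = (k₁/k₂)·C_A^0.5·C_C^0.5.
= (0.586×0.8550^2×5.300^0.5) / (0.0428×0.8550^1.5) = 0.9862/0.03384 = 29.1.
Since the desired path is higher order in A, keeping C_A high (PFR or concentrated feed) favours D.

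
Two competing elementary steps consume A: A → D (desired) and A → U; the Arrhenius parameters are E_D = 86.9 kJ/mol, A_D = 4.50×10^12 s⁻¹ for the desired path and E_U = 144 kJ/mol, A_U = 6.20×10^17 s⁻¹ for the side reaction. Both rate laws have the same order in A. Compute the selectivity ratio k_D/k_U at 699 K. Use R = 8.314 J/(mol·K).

0.134

Since both paths have the same order in A, the concentration cancels and S_{D/U} = k_D/k_U = (A_D/A_U)·exp[(E_U−E_D)/(RT)].
(E_U−E_D)/(RT) = (144−86.9)×10³/(8.314×699) = 57100/5811 = 9.825.
k_D/k_U = (4.50×10^12/6.20×10^17)·exp(9.825) = 7.258×10^-6 × 18497 = 0.134.
Since E_D < E_U, lowering the temperature improves selectivity toward D.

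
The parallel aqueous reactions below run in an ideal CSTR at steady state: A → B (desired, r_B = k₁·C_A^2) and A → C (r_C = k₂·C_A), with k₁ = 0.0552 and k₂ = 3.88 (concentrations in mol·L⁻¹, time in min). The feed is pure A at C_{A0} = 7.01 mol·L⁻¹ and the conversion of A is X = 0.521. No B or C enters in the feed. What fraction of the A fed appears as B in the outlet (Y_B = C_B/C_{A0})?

Exit C_A = C_{A0}(1−X) = 7.01×0.479 = 3.358 mol·L⁻¹.
A CSTR operates uniformly at the exit composition, giving r_B = 0.6224 and r_C = 13.03 (each k·C_A^n at C_A = 3.358).
Fraction of consumed A going to B: r_B/(r_B+r_C) = 0.04559.
C_B = 0.04559·C_{A0}·X = 0.04559×7.01×0.521 = 0.167 mol·L⁻¹; Y_B = C_B/C_{A0} = 0.0238.

0.0238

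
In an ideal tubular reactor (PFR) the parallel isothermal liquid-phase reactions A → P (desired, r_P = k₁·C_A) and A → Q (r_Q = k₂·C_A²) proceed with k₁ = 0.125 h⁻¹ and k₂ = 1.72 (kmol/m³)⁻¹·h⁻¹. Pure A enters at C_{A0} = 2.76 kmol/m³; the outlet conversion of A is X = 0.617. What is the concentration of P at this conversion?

0.0668 kmol/m³

C_A = C_{A0}(1−X) = 1.057 kmol/m³.
Along a PFR/batch, dC_P/dC_A = −r_P/(r_P+r_Q) = −k₁/(k₁+k₂·C_A).
Integrating from C_{A0} to C_A: C_P = (0.125/1.72)·ln[(0.125+1.72·2.76)/(0.125+1.72·1.06)] = 0.07267·ln(4.872/1.943) = 0.06680 kmol/m³.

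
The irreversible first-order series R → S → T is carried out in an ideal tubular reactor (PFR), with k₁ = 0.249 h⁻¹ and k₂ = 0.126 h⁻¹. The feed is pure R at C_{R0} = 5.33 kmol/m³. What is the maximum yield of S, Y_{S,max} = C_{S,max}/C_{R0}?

0.498

At the optimum, C_{S,max}/C_{R0} = (k₁/k₂)^[k₂/(k₂−k₁)].
= (0.249/0.126)^(0.126/(0.126−0.249)) = (1.976)^(-1.024) = 0.4977.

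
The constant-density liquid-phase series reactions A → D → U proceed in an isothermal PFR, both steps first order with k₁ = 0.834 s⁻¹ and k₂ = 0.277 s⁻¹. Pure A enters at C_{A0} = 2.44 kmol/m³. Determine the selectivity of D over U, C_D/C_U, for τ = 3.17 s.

1.25

For first-order series with pure A initially, C_D(τ) = k₁C_{A0}/(k₂−k₁)·(e^(−k₁τ) − e^(−k₂τ)).
e^(−k₁τ) = e^(−0.834×3.17) = e^(−2.644) = 0.07109; e^(−k₂τ) = e^(−0.8781) = 0.4156.
C_D = 0.834×2.44/(0.277−0.834) × (0.07109−0.4156) = (-3.653)×(-0.3445) = 1.259 kmol/m³.
C_A = C_{A0}e^(−k₁τ) = 0.1735 kmol/m³, so C_U = C_{A0}−C_A−C_D = 1.008 kmol/m³; C_D/C_U = 1.25.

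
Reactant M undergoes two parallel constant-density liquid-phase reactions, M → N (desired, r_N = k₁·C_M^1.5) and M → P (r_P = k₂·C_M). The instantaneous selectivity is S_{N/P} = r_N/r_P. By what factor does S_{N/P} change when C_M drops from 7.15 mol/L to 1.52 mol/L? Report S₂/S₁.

0.461

S_{N/P} = (k₁/k₂)·C_M^0.5, so S₂/S₁ = (C_{M,2}/C_{M,1})^0.5.
= (1.52/7.15)^0.5 = (0.2126)^0.5 = 0.461.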